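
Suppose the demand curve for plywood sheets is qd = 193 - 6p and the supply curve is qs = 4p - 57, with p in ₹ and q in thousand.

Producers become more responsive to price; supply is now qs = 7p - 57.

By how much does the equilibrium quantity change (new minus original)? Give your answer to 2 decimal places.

Before the shock: 193 - 6p = 4p - 57 ⇒ 250 = 10p ⇒ p = 25, q = 43.
After the shift, demand is qd = 193 - 6p and supply is qs = 7p - 57.
New equilibrium: 193 - 6p = 7p - 57 ⇒ 250 = 13p ⇒ p = 250/13 ≈ 19.2308, q = 1009/13 ≈ 77.6154.
Δq = 77.6154 − 43 = +34.62.

+34.62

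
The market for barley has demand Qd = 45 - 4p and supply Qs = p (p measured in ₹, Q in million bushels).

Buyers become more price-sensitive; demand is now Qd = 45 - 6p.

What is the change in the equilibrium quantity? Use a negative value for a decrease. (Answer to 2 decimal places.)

-2.57

Original equilibrium: 45 - 4p = p gives 45 = 5p, so p = 9 and Q = 9.
With the change applied: demand Qd = 45 - 6p, supply Qs = p.
Clearing the new market: 45 - 6p = p, so p = 45/7 ≈ 6.4286 and Q = 45/7 ≈ 6.4286.
ΔQ = 6.4286 − 9 = -2.57.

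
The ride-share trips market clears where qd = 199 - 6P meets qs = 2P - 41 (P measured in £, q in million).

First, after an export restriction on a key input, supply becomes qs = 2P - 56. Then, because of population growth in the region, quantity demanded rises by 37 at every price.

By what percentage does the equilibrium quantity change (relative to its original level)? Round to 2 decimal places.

-10.53

Before the shock: 199 - 6P = 2P - 41 ⇒ 240 = 8P ⇒ P = 30, q = 19.
The shock moves the curves to qd = 236 - 6P and qs = 2P - 56.
Clearing the new market: 236 - 6P = 2P - 56, so P = 36.5 and q = 17.
%Δq = (17 − 19) / 19 × 100 = -10.53%.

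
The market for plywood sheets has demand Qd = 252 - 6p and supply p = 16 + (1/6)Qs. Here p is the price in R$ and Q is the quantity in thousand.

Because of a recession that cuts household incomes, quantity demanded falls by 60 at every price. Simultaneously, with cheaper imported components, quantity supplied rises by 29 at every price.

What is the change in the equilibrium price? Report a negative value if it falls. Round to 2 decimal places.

-7.42

Solve the original market: 252 - 6p = 6p - 96, hence p = 29 and Q = 78.
After the shift, demand is Qd = 192 - 6p and supply is Qs = 6p - 67.
New equilibrium: 192 - 6p = 6p - 67 ⇒ 259 = 12p ⇒ p = 259/12 ≈ 21.5833, Q = 62.5.
Δp = 21.5833 − 29 = -7.42.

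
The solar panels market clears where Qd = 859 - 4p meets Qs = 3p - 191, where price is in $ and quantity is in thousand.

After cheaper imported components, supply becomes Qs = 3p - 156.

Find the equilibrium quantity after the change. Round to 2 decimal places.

279.00

Before the shock: 859 - 4p = 3p - 191 ⇒ 1050 = 7p ⇒ p = 150, Q = 259.
The shock moves the curves to Qd = 859 - 4p and Qs = 3p - 156.
Clearing the new market: 859 - 4p = 3p - 156, so p = 145 and Q = 279.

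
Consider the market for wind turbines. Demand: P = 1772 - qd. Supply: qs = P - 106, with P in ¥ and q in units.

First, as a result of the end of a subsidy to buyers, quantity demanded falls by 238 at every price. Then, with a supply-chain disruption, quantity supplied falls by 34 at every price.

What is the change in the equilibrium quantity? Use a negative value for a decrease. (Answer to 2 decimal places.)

-136.00

Before the shock: 1772 - P = P - 106 ⇒ 1878 = 2P ⇒ P = 939, q = 833.
With the change applied: demand qd = 1534 - P, supply qs = P - 140.
Setting them equal: 1534 - P = P - 140 → 1674 = 2P, so P = 837 and q = 697.
Δq = 697 − 833 = -136.00.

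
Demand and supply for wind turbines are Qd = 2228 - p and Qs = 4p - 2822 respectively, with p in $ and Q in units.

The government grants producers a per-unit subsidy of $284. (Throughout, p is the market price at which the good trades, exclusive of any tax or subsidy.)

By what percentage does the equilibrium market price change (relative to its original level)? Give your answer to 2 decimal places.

-22.50

Before the shock: 2228 - p = 4p - 2822 ⇒ 5050 = 5p ⇒ p = 1010, Q = 1218.
Since sellers receive the price plus the subsidy, the effective supply curve becomes Qs = 4p - 1686.
Equate the new curves: 2228 - p = 4p - 1686, giving 3914 = 5p, p = 782.8, Q = 1445.2.
%Δp = (782.8 − 1010) / 1010 × 100 = -22.50%.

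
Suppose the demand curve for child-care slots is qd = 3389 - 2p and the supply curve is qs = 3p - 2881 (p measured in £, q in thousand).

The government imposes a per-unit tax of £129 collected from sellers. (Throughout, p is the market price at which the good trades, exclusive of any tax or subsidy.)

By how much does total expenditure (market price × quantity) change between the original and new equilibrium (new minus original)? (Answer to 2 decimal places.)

Initially, 3389 - 2p = 3p - 2881, so 6270 = 5p and p = 1254, q = 881.
Since sellers keep the price net of the tax, the effective supply curve becomes qs = 3p - 3268.
Equate the new curves: 3389 - 2p = 3p - 3268, giving 6657 = 5p, p = 1331.4, q = 726.2.
Expenditure moves from 1254×881 = 1104774 to 1331.4×726.2 = 966862.68; change = -137911.32.

-137911.32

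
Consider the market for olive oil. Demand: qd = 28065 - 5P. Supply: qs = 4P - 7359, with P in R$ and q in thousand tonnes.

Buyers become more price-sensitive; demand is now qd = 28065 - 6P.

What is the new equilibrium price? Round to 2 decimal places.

Solve the original market: 28065 - 5P = 4P - 7359, hence P = 3936 and q = 8385.
After the shift, demand is qd = 28065 - 6P and supply is qs = 4P - 7359.
Clearing the new market: 28065 - 6P = 4P - 7359, so P = 3542.4 and q = 6810.6.

3542.40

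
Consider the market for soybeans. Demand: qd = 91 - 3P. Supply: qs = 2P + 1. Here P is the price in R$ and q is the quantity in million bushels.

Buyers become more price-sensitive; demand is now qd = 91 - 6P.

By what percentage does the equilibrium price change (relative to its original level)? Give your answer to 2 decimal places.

-37.50

Initially, 91 - 3P = 2P + 1, so 90 = 5P and P = 18, q = 37.
The shock moves the curves to qd = 91 - 6P and qs = 2P + 1.
Equate the new curves: 91 - 6P = 2P + 1, giving 90 = 8P, P = 11.25, q = 23.5.
%ΔP = (11.25 − 18) / 18 × 100 = -37.50%.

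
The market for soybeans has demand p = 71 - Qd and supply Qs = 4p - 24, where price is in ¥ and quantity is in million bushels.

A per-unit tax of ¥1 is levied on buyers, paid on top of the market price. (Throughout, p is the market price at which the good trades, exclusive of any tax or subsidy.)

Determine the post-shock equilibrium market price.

18.8

Solve the original market: 71 - p = 4p - 24, hence p = 19 and Q = 52.
Since buyers pay the price plus the tax, the effective demand curve becomes Qd = 70 - p.
Setting them equal: 70 - p = 4p - 24 → 94 = 5p, so p = 18.8 and Q = 51.2.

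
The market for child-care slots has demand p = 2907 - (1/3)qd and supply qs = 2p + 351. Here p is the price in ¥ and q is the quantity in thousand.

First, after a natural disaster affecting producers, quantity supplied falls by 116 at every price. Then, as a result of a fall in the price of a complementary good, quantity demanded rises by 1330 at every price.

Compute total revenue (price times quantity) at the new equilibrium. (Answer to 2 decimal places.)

8169660.48

Before the shock: 8721 - 3p = 2p + 351 ⇒ 8370 = 5p ⇒ p = 1674, q = 3699.
After the shift, demand is qd = 10051 - 3p and supply is qs = 2p + 235.
Equate the new curves: 10051 - 3p = 2p + 235, giving 9816 = 5p, p = 1963.2, q = 4161.4.
New expenditure = 1963.2 × 4161.4 = 8169660.48.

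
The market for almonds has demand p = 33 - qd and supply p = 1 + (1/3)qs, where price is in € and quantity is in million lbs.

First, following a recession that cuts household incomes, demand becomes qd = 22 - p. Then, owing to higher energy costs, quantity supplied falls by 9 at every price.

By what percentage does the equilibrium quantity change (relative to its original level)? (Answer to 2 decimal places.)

Initially, 33 - p = 3p - 3, so 36 = 4p and p = 9, q = 24.
After the shift, demand is qd = 22 - p and supply is qs = 3p - 12.
Equate the new curves: 22 - p = 3p - 12, giving 34 = 4p, p = 8.5, q = 13.5.
%Δq = (13.5 − 24) / 24 × 100 = -43.75%.

-43.75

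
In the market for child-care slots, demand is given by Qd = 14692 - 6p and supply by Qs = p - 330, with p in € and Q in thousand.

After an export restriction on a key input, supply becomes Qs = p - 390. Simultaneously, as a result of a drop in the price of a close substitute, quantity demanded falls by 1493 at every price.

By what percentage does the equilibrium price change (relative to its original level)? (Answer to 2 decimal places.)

Original equilibrium: 14692 - 6p = p - 330 gives 15022 = 7p, so p = 2146 and Q = 1816.
After the shift, demand is Qd = 13199 - 6p and supply is Qs = p - 390.
Clearing the new market: 13199 - 6p = p - 390, so p = 13589/7 ≈ 1941.2857 and Q = 10859/7 ≈ 1551.2857.
%Δp = (1941.2857 − 2146) / 2146 × 100 = -9.54%.

-9.54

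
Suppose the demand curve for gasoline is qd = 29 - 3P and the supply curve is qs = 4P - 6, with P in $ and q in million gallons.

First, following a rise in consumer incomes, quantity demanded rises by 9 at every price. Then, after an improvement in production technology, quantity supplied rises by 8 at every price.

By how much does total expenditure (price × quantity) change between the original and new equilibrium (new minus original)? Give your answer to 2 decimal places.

Before the shock: 29 - 3P = 4P - 6 ⇒ 35 = 7P ⇒ P = 5, q = 14.
The new curves are qd = 38 - 3P (demand) and qs = 4P + 2 (supply).
New equilibrium: 38 - 3P = 4P + 2 ⇒ 36 = 7P ⇒ P = 36/7 ≈ 5.1429, q = 158/7 ≈ 22.5714.
Expenditure moves from 5×14 = 70 to 5.1429×22.5714 = 116.0816; change = +46.08.

+46.08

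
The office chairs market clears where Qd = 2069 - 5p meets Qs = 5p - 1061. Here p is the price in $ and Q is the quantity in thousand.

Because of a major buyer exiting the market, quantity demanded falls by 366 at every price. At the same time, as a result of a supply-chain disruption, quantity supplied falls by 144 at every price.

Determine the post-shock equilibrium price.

290.8

Initially, 2069 - 5p = 5p - 1061, so 3130 = 10p and p = 313, Q = 504.
After the shift, demand is Qd = 1703 - 5p and supply is Qs = 5p - 1205.
Clearing the new market: 1703 - 5p = 5p - 1205, so p = 290.8 and Q = 249.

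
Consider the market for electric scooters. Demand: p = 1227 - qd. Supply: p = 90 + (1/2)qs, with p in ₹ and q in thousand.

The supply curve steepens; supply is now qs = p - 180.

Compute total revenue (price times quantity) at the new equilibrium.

368282.25

Solve the original market: 1227 - p = 2p - 180, hence p = 469 and q = 758.
The new curves are qd = 1227 - p (demand) and qs = p - 180 (supply).
Equate the new curves: 1227 - p = p - 180, giving 1407 = 2p, p = 703.5, q = 523.5.
New expenditure = 703.5 × 523.5 = 368282.25.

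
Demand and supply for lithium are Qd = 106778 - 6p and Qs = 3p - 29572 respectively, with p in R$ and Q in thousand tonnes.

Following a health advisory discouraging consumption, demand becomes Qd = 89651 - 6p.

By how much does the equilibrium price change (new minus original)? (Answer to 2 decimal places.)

-1903.00

Solve the original market: 106778 - 6p = 3p - 29572, hence p = 15150 and Q = 15878.
The shock moves the curves to Qd = 89651 - 6p and Qs = 3p - 29572.
New equilibrium: 89651 - 6p = 3p - 29572 ⇒ 119223 = 9p ⇒ p = 13247, Q = 10169.
Δp = 13247 − 15150 = -1903.00.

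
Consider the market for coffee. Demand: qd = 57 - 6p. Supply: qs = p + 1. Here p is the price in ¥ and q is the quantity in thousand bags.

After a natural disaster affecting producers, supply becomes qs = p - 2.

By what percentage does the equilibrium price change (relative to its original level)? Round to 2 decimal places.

Original equilibrium: 57 - 6p = p + 1 gives 56 = 7p, so p = 8 and q = 9.
After the shift, demand is qd = 57 - 6p and supply is qs = p - 2.
Clearing the new market: 57 - 6p = p - 2, so p = 59/7 ≈ 8.4286 and q = 45/7 ≈ 6.4286.
%Δp = (8.4286 − 8) / 8 × 100 = +5.36%.

+5.36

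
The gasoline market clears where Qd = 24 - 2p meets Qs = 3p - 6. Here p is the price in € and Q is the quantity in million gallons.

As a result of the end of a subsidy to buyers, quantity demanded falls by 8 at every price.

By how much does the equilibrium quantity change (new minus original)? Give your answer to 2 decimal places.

-4.80

Initially, 24 - 2p = 3p - 6, so 30 = 5p and p = 6, Q = 12.
The new curves are Qd = 16 - 2p (demand) and Qs = 3p - 6 (supply).
Setting them equal: 16 - 2p = 3p - 6 → 22 = 5p, so p = 4.4 and Q = 7.2.
ΔQ = 7.2 − 12 = -4.80.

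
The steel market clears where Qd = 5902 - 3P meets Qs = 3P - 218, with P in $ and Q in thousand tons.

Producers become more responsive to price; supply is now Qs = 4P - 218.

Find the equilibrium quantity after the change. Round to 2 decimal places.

Original equilibrium: 5902 - 3P = 3P - 218 gives 6120 = 6P, so P = 1020 and Q = 2842.
After the shift, demand is Qd = 5902 - 3P and supply is Qs = 4P - 218.
Clearing the new market: 5902 - 3P = 4P - 218, so P = 6120/7 ≈ 874.2857 and Q = 22954/7 ≈ 3279.1429.

3279.14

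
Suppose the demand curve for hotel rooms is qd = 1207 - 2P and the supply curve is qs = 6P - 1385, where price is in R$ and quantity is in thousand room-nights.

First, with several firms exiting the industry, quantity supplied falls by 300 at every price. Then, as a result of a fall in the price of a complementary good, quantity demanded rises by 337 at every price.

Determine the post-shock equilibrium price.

Initially, 1207 - 2P = 6P - 1385, so 2592 = 8P and P = 324, q = 559.
With the change applied: demand qd = 1544 - 2P, supply qs = 6P - 1685.
Setting them equal: 1544 - 2P = 6P - 1685 → 3229 = 8P, so P = 403.625 and q = 736.75.

403.625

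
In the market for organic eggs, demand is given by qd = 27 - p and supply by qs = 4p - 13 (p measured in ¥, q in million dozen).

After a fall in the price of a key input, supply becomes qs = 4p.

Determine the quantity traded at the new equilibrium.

21.6

Original equilibrium: 27 - p = 4p - 13 gives 40 = 5p, so p = 8 and q = 19.
The shock moves the curves to qd = 27 - p and qs = 4p.
Equate the new curves: 27 - p = 4p, giving 27 = 5p, p = 5.4, q = 21.6.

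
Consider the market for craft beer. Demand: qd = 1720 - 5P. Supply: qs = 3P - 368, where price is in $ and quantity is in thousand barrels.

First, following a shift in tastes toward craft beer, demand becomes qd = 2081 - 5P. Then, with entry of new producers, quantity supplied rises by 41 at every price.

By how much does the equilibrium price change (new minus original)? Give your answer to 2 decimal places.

Before the shock: 1720 - 5P = 3P - 368 ⇒ 2088 = 8P ⇒ P = 261, q = 415.
With the change applied: demand qd = 2081 - 5P, supply qs = 3P - 327.
Equate the new curves: 2081 - 5P = 3P - 327, giving 2408 = 8P, P = 301, q = 576.
ΔP = 301 − 261 = +40.00.

+40.00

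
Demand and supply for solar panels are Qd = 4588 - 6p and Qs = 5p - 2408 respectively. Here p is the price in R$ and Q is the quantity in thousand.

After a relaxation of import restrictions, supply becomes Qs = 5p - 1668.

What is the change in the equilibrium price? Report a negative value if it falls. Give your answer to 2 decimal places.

-67.27

Before the shock: 4588 - 6p = 5p - 2408 ⇒ 6996 = 11p ⇒ p = 636, Q = 772.
With the change applied: demand Qd = 4588 - 6p, supply Qs = 5p - 1668.
Setting them equal: 4588 - 6p = 5p - 1668 → 6256 = 11p, so p = 6256/11 ≈ 568.7273 and Q = 12932/11 ≈ 1175.6364.
Δp = 568.7273 − 636 = -67.27.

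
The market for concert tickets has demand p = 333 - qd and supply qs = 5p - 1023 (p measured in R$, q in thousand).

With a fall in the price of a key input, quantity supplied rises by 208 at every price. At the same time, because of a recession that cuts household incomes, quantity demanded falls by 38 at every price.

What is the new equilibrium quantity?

Initially, 333 - p = 5p - 1023, so 1356 = 6p and p = 226, q = 107.
The shock moves the curves to qd = 295 - p and qs = 5p - 815.
Equate the new curves: 295 - p = 5p - 815, giving 1110 = 6p, p = 185, q = 110.

110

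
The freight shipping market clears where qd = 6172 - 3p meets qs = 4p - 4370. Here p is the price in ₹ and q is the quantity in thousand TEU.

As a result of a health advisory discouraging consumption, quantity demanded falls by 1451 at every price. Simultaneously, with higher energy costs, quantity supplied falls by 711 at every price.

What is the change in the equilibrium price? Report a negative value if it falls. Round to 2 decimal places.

-105.71

Initially, 6172 - 3p = 4p - 4370, so 10542 = 7p and p = 1506, q = 1654.
The shock moves the curves to qd = 4721 - 3p and qs = 4p - 5081.
New equilibrium: 4721 - 3p = 4p - 5081 ⇒ 9802 = 7p ⇒ p = 9802/7 ≈ 1400.2857, q = 3641/7 ≈ 520.1429.
Δp = 1400.2857 − 1506 = -105.71.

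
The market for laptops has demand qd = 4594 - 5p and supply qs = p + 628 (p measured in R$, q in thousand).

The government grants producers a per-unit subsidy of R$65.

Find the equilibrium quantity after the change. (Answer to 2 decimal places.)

1343.17

Solve the original market: 4594 - 5p = p + 628, hence p = 661 and q = 1289.
Since sellers receive the price plus the subsidy, the effective supply curve becomes qs = p + 693.
Setting them equal: 4594 - 5p = p + 693 → 3901 = 6p, so p = 3901/6 ≈ 650.1667 and q = 8059/6 ≈ 1343.1667.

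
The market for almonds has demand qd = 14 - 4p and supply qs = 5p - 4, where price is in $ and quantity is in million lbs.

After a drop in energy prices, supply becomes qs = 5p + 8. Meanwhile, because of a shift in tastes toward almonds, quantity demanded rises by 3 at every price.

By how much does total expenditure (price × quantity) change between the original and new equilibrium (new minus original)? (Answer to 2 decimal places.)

+1.00

Solve the original market: 14 - 4p = 5p - 4, hence p = 2 and q = 6.
With the change applied: demand qd = 17 - 4p, supply qs = 5p + 8.
Equate the new curves: 17 - 4p = 5p + 8, giving 9 = 9p, p = 1, q = 13.
Expenditure moves from 2×6 = 12 to 1×13 = 13; change = +1.00.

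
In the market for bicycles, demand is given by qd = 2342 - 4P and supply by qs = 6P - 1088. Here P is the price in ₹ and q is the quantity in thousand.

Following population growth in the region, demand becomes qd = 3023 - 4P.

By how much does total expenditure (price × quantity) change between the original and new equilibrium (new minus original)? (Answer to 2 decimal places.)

+234032.46

Initially, 2342 - 4P = 6P - 1088, so 3430 = 10P and P = 343, q = 970.
The new curves are qd = 3023 - 4P (demand) and qs = 6P - 1088 (supply).
Equate the new curves: 3023 - 4P = 6P - 1088, giving 4111 = 10P, P = 411.1, q = 1378.6.
Expenditure moves from 343×970 = 332710 to 411.1×1378.6 = 566742.46; change = +234032.46.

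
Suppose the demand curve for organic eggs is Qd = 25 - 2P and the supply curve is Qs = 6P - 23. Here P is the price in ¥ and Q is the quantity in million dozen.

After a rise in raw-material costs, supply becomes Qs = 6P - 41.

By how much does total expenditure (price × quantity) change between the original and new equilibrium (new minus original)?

Initially, 25 - 2P = 6P - 23, so 48 = 8P and P = 6, Q = 13.
After the shift, demand is Qd = 25 - 2P and supply is Qs = 6P - 41.
Setting them equal: 25 - 2P = 6P - 41 → 66 = 8P, so P = 8.25 and Q = 8.5.
Expenditure moves from 6×13 = 78 to 8.25×8.5 = 70.125; change = -7.875.

-7.875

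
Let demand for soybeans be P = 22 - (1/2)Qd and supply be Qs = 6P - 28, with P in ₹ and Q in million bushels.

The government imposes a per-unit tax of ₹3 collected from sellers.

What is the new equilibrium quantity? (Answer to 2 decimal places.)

21.50

Original equilibrium: 44 - 2P = 6P - 28 gives 72 = 8P, so P = 9 and Q = 26.
Since sellers keep the price net of the tax, the effective supply curve becomes Qs = 6P - 46.
Setting them equal: 44 - 2P = 6P - 46 → 90 = 8P, so P = 11.25 and Q = 21.5.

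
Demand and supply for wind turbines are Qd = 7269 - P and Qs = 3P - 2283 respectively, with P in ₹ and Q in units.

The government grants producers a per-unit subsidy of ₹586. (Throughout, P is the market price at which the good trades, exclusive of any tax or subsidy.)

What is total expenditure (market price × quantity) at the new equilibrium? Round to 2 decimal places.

10366994.25

Before the shock: 7269 - P = 3P - 2283 ⇒ 9552 = 4P ⇒ P = 2388, Q = 4881.
Since sellers receive the price plus the subsidy, the effective supply curve becomes Qs = 3P - 525.
Clearing the new market: 7269 - P = 3P - 525, so P = 1948.5 and Q = 5320.5.
New expenditure = 1948.5 × 5320.5 = 10366994.25.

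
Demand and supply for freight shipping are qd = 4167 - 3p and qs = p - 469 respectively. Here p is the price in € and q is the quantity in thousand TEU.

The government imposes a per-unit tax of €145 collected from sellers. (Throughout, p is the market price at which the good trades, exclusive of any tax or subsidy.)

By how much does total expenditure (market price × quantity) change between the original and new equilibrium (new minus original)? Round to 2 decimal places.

Initially, 4167 - 3p = p - 469, so 4636 = 4p and p = 1159, q = 690.
Since sellers keep the price net of the tax, the effective supply curve becomes qs = p - 614.
Setting them equal: 4167 - 3p = p - 614 → 4781 = 4p, so p = 1195.25 and q = 581.25.
Expenditure moves from 1159×690 = 799710 to 1195.25×581.25 = 694739.0625; change = -104970.94.

-104970.94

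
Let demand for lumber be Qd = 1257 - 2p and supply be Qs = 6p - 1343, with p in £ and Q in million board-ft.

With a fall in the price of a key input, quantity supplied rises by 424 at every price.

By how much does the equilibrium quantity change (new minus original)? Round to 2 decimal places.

+106.00

Solve the original market: 1257 - 2p = 6p - 1343, hence p = 325 and Q = 607.
The new curves are Qd = 1257 - 2p (demand) and Qs = 6p - 919 (supply).
Setting them equal: 1257 - 2p = 6p - 919 → 2176 = 8p, so p = 272 and Q = 713.
ΔQ = 713 − 607 = +106.00.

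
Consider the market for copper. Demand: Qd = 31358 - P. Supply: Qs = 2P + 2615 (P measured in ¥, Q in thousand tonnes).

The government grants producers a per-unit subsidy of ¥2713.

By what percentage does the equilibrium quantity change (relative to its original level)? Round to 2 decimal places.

Before the shock: 31358 - P = 2P + 2615 ⇒ 28743 = 3P ⇒ P = 9581, Q = 21777.
Since sellers receive the price plus the subsidy, the effective supply curve becomes Qs = 2P + 8041.
Equate the new curves: 31358 - P = 2P + 8041, giving 23317 = 3P, P = 23317/3 ≈ 7772.3333, Q = 70757/3 ≈ 23585.6667.
%ΔQ = (23585.6667 − 21777) / 21777 × 100 = +8.31%.

+8.31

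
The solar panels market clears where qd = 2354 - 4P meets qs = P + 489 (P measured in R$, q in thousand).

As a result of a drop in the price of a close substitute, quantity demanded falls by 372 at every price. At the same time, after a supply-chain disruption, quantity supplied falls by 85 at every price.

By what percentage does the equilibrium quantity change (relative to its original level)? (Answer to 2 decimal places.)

Original equilibrium: 2354 - 4P = P + 489 gives 1865 = 5P, so P = 373 and q = 862.
With the change applied: demand qd = 1982 - 4P, supply qs = P + 404.
New equilibrium: 1982 - 4P = P + 404 ⇒ 1578 = 5P ⇒ P = 315.6, q = 719.6.
%Δq = (719.6 − 862) / 862 × 100 = -16.52%.

-16.52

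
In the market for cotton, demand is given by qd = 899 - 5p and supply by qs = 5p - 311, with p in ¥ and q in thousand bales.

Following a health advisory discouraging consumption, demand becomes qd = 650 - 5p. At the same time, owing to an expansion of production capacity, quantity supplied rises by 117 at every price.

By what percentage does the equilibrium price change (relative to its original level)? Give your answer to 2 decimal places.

-30.25

Before the shock: 899 - 5p = 5p - 311 ⇒ 1210 = 10p ⇒ p = 121, q = 294.
The shock moves the curves to qd = 650 - 5p and qs = 5p - 194.
New equilibrium: 650 - 5p = 5p - 194 ⇒ 844 = 10p ⇒ p = 84.4, q = 228.
%Δp = (84.4 − 121) / 121 × 100 = -30.25%.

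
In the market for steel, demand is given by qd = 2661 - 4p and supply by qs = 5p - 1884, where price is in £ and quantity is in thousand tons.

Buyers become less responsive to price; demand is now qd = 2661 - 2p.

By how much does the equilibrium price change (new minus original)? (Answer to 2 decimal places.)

+144.29

Solve the original market: 2661 - 4p = 5p - 1884, hence p = 505 and q = 641.
With the change applied: demand qd = 2661 - 2p, supply qs = 5p - 1884.
Clearing the new market: 2661 - 2p = 5p - 1884, so p = 4545/7 ≈ 649.2857 and q = 9537/7 ≈ 1362.4286.
Δp = 649.2857 − 505 = +144.29.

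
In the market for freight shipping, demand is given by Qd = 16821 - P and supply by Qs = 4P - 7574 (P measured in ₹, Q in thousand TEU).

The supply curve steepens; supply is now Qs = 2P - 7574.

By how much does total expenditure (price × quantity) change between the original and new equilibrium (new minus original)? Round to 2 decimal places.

Original equilibrium: 16821 - P = 4P - 7574 gives 24395 = 5P, so P = 4879 and Q = 11942.
After the shift, demand is Qd = 16821 - P and supply is Qs = 2P - 7574.
Setting them equal: 16821 - P = 2P - 7574 → 24395 = 3P, so P = 24395/3 ≈ 8131.6667 and Q = 26068/3 ≈ 8689.3333.
Expenditure moves from 4879×11942 = 58265018 to 8131.6667×8689.3333 = 70658762.2222; change = +12393744.22.

+12393744.22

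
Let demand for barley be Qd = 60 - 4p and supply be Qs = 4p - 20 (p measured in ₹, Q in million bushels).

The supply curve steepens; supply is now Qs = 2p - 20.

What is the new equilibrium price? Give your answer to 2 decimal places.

Initially, 60 - 4p = 4p - 20, so 80 = 8p and p = 10, Q = 20.
After the shift, demand is Qd = 60 - 4p and supply is Qs = 2p - 20.
Setting them equal: 60 - 4p = 2p - 20 → 80 = 6p, so p = 40/3 ≈ 13.3333 and Q = 20/3 ≈ 6.6667.

13.33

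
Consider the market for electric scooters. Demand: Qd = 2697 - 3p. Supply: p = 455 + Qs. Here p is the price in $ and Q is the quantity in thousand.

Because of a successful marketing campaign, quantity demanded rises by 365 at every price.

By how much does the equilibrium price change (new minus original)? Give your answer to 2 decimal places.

+91.25

Solve the original market: 2697 - 3p = p - 455, hence p = 788 and Q = 333.
After the shift, demand is Qd = 3062 - 3p and supply is Qs = p - 455.
Equate the new curves: 3062 - 3p = p - 455, giving 3517 = 4p, p = 879.25, Q = 424.25.
Δp = 879.25 − 788 = +91.25.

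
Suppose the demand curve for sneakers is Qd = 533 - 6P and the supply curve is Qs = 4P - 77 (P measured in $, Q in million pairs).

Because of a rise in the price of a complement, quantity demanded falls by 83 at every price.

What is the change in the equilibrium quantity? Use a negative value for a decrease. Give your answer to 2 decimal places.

Solve the original market: 533 - 6P = 4P - 77, hence P = 61 and Q = 167.
The shock moves the curves to Qd = 450 - 6P and Qs = 4P - 77.
Clearing the new market: 450 - 6P = 4P - 77, so P = 52.7 and Q = 133.8.
ΔQ = 133.8 − 167 = -33.20.

-33.20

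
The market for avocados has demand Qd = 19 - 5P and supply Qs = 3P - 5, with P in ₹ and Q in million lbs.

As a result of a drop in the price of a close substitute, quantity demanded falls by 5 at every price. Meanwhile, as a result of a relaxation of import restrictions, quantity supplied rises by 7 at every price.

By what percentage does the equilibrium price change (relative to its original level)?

Solve the original market: 19 - 5P = 3P - 5, hence P = 3 and Q = 4.
After the shift, demand is Qd = 14 - 5P and supply is Qs = 3P + 2.
New equilibrium: 14 - 5P = 3P + 2 ⇒ 12 = 8P ⇒ P = 1.5, Q = 6.5.
%ΔP = (1.5 − 3) / 3 × 100 = -50%.

-50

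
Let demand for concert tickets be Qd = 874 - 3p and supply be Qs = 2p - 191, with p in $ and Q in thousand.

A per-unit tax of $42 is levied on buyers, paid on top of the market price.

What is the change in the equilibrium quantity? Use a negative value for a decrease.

Before the shock: 874 - 3p = 2p - 191 ⇒ 1065 = 5p ⇒ p = 213, Q = 235.
Since buyers pay the price plus the tax, the effective demand curve becomes Qd = 748 - 3p.
Clearing the new market: 748 - 3p = 2p - 191, so p = 187.8 and Q = 184.6.
ΔQ = 184.6 − 235 = -50.4.

-50.4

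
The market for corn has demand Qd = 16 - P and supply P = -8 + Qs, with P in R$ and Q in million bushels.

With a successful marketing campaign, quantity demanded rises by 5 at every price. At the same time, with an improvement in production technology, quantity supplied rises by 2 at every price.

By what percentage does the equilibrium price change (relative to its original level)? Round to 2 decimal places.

Before the shock: 16 - P = P + 8 ⇒ 8 = 2P ⇒ P = 4, Q = 12.
The new curves are Qd = 21 - P (demand) and Qs = P + 10 (supply).
New equilibrium: 21 - P = P + 10 ⇒ 11 = 2P ⇒ P = 5.5, Q = 15.5.
%ΔP = (5.5 − 4) / 4 × 100 = +37.50%.

+37.50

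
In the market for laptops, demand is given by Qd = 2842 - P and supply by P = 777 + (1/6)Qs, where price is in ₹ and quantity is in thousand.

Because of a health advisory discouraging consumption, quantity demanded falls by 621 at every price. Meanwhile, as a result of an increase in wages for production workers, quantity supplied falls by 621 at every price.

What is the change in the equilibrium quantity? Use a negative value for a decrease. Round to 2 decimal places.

Initially, 2842 - P = 6P - 4662, so 7504 = 7P and P = 1072, Q = 1770.
With the change applied: demand Qd = 2221 - P, supply Qs = 6P - 5283.
Setting them equal: 2221 - P = 6P - 5283 → 7504 = 7P, so P = 1072 and Q = 1149.
ΔQ = 1149 − 1770 = -621.00.

-621.00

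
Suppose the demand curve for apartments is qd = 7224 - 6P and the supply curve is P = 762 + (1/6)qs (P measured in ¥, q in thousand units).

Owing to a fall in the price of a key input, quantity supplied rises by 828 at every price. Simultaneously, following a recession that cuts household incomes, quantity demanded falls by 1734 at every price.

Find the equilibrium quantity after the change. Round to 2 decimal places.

873.00

Original equilibrium: 7224 - 6P = 6P - 4572 gives 11796 = 12P, so P = 983 and q = 1326.
The new curves are qd = 5490 - 6P (demand) and qs = 6P - 3744 (supply).
Setting them equal: 5490 - 6P = 6P - 3744 → 9234 = 12P, so P = 769.5 and q = 873.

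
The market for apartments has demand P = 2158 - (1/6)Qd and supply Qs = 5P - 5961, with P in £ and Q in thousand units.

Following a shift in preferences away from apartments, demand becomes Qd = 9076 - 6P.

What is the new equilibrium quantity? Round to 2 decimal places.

Initially, 12948 - 6P = 5P - 5961, so 18909 = 11P and P = 1719, Q = 2634.
After the shift, demand is Qd = 9076 - 6P and supply is Qs = 5P - 5961.
Clearing the new market: 9076 - 6P = 5P - 5961, so P = 1367 and Q = 874.

874.00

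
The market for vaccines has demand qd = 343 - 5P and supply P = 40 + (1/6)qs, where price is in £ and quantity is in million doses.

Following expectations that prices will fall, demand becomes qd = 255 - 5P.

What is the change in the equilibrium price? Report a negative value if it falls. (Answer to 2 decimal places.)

-8.00

Initially, 343 - 5P = 6P - 240, so 583 = 11P and P = 53, q = 78.
After the shift, demand is qd = 255 - 5P and supply is qs = 6P - 240.
New equilibrium: 255 - 5P = 6P - 240 ⇒ 495 = 11P ⇒ P = 45, q = 30.
ΔP = 45 − 53 = -8.00.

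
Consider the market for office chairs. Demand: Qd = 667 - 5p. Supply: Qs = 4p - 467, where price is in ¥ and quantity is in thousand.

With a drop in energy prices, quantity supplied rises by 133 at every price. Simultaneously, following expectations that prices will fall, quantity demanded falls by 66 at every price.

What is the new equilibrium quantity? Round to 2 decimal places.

81.56

Original equilibrium: 667 - 5p = 4p - 467 gives 1134 = 9p, so p = 126 and Q = 37.
The new curves are Qd = 601 - 5p (demand) and Qs = 4p - 334 (supply).
Clearing the new market: 601 - 5p = 4p - 334, so p = 935/9 ≈ 103.8889 and Q = 734/9 ≈ 81.5556.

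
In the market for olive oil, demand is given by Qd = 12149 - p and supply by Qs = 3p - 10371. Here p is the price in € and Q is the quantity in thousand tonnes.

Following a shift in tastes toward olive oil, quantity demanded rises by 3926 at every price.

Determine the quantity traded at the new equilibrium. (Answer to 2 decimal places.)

9463.50

Before the shock: 12149 - p = 3p - 10371 ⇒ 22520 = 4p ⇒ p = 5630, Q = 6519.
The new curves are Qd = 16075 - p (demand) and Qs = 3p - 10371 (supply).
Setting them equal: 16075 - p = 3p - 10371 → 26446 = 4p, so p = 6611.5 and Q = 9463.5.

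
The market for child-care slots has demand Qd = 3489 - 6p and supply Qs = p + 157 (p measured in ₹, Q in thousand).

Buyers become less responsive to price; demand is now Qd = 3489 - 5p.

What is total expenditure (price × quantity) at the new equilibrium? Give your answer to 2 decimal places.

Original equilibrium: 3489 - 6p = p + 157 gives 3332 = 7p, so p = 476 and Q = 633.
The shock moves the curves to Qd = 3489 - 5p and Qs = p + 157.
Clearing the new market: 3489 - 5p = p + 157, so p = 1666/3 ≈ 555.3333 and Q = 2137/3 ≈ 712.3333.
New expenditure = 555.3333 × 712.3333 = 395582.44.

395582.44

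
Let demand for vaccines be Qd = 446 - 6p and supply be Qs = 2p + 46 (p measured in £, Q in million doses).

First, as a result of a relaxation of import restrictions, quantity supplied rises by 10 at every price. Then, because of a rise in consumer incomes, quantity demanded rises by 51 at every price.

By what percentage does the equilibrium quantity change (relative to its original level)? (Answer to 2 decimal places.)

Initially, 446 - 6p = 2p + 46, so 400 = 8p and p = 50, Q = 146.
After the shift, demand is Qd = 497 - 6p and supply is Qs = 2p + 56.
Equate the new curves: 497 - 6p = 2p + 56, giving 441 = 8p, p = 55.125, Q = 166.25.
%ΔQ = (166.25 − 146) / 146 × 100 = +13.87%.

+13.87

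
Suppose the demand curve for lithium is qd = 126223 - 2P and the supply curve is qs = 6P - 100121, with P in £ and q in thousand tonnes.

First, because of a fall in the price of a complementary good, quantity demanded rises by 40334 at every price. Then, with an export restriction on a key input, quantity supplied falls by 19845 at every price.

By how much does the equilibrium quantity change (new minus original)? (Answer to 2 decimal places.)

Solve the original market: 126223 - 2P = 6P - 100121, hence P = 28293 and q = 69637.
The shock moves the curves to qd = 166557 - 2P and qs = 6P - 119966.
Clearing the new market: 166557 - 2P = 6P - 119966, so P = 35815.375 and q = 94926.25.
Δq = 94926.25 − 69637 = +25289.25.

+25289.25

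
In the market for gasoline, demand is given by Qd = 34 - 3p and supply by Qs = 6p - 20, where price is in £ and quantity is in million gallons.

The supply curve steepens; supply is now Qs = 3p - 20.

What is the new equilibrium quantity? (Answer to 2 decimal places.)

7.00

Solve the original market: 34 - 3p = 6p - 20, hence p = 6 and Q = 16.
After the shift, demand is Qd = 34 - 3p and supply is Qs = 3p - 20.
New equilibrium: 34 - 3p = 3p - 20 ⇒ 54 = 6p ⇒ p = 9, Q = 7.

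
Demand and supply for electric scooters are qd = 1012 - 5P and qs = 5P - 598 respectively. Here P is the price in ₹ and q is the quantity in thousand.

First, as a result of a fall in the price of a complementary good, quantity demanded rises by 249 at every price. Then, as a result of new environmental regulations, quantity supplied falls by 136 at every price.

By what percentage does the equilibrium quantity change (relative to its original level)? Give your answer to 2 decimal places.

+27.29

Before the shock: 1012 - 5P = 5P - 598 ⇒ 1610 = 10P ⇒ P = 161, q = 207.
With the change applied: demand qd = 1261 - 5P, supply qs = 5P - 734.
Clearing the new market: 1261 - 5P = 5P - 734, so P = 199.5 and q = 263.5.
%Δq = (263.5 − 207) / 207 × 100 = +27.29%.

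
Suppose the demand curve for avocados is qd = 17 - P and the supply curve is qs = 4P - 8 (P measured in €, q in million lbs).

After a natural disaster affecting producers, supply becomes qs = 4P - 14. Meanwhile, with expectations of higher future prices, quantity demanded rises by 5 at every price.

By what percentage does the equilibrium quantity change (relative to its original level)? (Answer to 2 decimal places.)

+23.33

Original equilibrium: 17 - P = 4P - 8 gives 25 = 5P, so P = 5 and q = 12.
After the shift, demand is qd = 22 - P and supply is qs = 4P - 14.
Clearing the new market: 22 - P = 4P - 14, so P = 7.2 and q = 14.8.
%Δq = (14.8 − 12) / 12 × 100 = +23.33%.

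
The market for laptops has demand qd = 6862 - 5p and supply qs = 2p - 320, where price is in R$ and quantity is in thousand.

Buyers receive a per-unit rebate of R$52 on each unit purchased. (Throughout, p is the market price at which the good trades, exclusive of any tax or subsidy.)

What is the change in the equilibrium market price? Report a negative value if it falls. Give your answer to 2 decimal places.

Original equilibrium: 6862 - 5p = 2p - 320 gives 7182 = 7p, so p = 1026 and q = 1732.
Since buyers' out-of-pocket price is the market price minus the rebate, the effective demand curve becomes qd = 7122 - 5p.
Clearing the new market: 7122 - 5p = 2p - 320, so p = 7442/7 ≈ 1063.1429 and q = 12644/7 ≈ 1806.2857.
Δp = 1063.1429 − 1026 = +37.14.

+37.14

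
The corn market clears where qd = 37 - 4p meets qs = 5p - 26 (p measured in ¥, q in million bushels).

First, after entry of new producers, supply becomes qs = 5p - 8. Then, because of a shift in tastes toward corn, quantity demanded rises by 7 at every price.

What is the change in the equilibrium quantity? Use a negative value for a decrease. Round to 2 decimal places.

+11.89

Original equilibrium: 37 - 4p = 5p - 26 gives 63 = 9p, so p = 7 and q = 9.
The new curves are qd = 44 - 4p (demand) and qs = 5p - 8 (supply).
New equilibrium: 44 - 4p = 5p - 8 ⇒ 52 = 9p ⇒ p = 52/9 ≈ 5.7778, q = 188/9 ≈ 20.8889.
Δq = 20.8889 − 9 = +11.89.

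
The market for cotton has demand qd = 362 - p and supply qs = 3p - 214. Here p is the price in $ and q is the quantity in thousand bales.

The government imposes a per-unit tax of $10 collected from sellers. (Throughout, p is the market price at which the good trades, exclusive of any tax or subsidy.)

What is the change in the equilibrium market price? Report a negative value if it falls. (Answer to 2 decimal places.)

Solve the original market: 362 - p = 3p - 214, hence p = 144 and q = 218.
Since sellers keep the price net of the tax, the effective supply curve becomes qs = 3p - 244.
Clearing the new market: 362 - p = 3p - 244, so p = 151.5 and q = 210.5.
Δp = 151.5 − 144 = +7.50.

+7.50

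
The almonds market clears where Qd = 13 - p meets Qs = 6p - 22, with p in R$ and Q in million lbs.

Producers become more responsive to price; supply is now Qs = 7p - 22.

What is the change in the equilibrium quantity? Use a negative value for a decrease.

Initially, 13 - p = 6p - 22, so 35 = 7p and p = 5, Q = 8.
With the change applied: demand Qd = 13 - p, supply Qs = 7p - 22.
Setting them equal: 13 - p = 7p - 22 → 35 = 8p, so p = 4.375 and Q = 8.625.
ΔQ = 8.625 − 8 = +0.625.

+0.625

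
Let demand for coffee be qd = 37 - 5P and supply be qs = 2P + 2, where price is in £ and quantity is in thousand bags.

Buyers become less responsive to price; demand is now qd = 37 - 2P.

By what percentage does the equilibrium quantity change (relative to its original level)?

Solve the original market: 37 - 5P = 2P + 2, hence P = 5 and q = 12.
The shock moves the curves to qd = 37 - 2P and qs = 2P + 2.
Clearing the new market: 37 - 2P = 2P + 2, so P = 8.75 and q = 19.5.
%Δq = (19.5 − 12) / 12 × 100 = +62.5%.

+62.5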